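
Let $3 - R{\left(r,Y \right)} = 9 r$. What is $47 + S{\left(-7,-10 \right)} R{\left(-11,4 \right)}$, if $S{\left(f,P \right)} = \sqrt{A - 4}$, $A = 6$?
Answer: $47 + 102 \sqrt{2} \approx 191.25$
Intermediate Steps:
$R{\left(r,Y \right)} = 3 - 9 r$
$S{\left(f,P \right)} = \sqrt{2}$ ($S{\left(f,P \right)} = \sqrt{6 - 4} = \sqrt{2}$)
$47 + S{\left(-7,-10 \right)} R{\left(-11,4 \right)} = 47 + \sqrt{2} \left(3 - -99\right) = 47 + \sqrt{2} \left(3 + 99\right) = 47 + \sqrt{2} \cdot 102 = 47 + 102 \sqrt{2}$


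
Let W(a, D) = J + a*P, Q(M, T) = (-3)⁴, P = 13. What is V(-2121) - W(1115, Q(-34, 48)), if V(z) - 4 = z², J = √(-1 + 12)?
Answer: 4484150 - √11 ≈ 4.4841e+6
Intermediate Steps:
J = √11 ≈ 3.3166
Q(M, T) = 81
V(z) = 4 + z²
W(a, D) = √11 + 13*a (W(a, D) = √11 + a*13 = √11 + 13*a)
V(-2121) - W(1115, Q(-34, 48)) = (4 + (-2121)²) - (√11 + 13*1115) = (4 + 4498641) - (√11 + 14495) = 4498645 - (14495 + √11) = 4498645 + (-14495 - √11) = 4484150 - √11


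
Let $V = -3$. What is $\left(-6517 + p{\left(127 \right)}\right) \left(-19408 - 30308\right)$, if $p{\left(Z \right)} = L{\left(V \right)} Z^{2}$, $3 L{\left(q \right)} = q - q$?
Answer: $323999172$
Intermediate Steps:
$L{\left(q \right)} = 0$ ($L{\left(q \right)} = \frac{q - q}{3} = \frac{1}{3} \cdot 0 = 0$)
$p{\left(Z \right)} = 0$ ($p{\left(Z \right)} = 0 Z^{2} = 0$)
$\left(-6517 + p{\left(127 \right)}\right) \left(-19408 - 30308\right) = \left(-6517 + 0\right) \left(-19408 - 30308\right) = \left(-6517\right) \left(-49716\right) = 323999172$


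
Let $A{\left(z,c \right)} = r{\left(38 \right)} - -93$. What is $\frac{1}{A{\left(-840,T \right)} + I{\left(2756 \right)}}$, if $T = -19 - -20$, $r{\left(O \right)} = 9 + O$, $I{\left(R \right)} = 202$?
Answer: $\frac{1}{342} \approx 0.002924$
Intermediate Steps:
$T = 1$ ($T = -19 + 20 = 1$)
$A{\left(z,c \right)} = 140$ ($A{\left(z,c \right)} = \left(9 + 38\right) - -93 = 47 + 93 = 140$)
$\frac{1}{A{\left(-840,T \right)} + I{\left(2756 \right)}} = \frac{1}{140 + 202} = \frac{1}{342}$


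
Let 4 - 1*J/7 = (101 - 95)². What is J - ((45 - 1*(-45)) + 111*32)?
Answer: -3866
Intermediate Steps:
J = -224 (J = 28 - 7*(101 - 95)² = 28 - 7*6² = 28 - 7*36 = 28 - 252 = -224)
J - ((45 - 1*(-45)) + 111*32) = -224 - ((45 - 1*(-45)) + 111*32) = -224 - ((45 + 45) + 3552) = -224 - (90 + 3552) = -224 - 1*3642 = -224 - 3642 = -3866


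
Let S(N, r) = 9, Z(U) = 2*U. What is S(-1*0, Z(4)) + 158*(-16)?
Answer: -2519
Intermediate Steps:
S(-1*0, Z(4)) + 158*(-16) = 9 + 158*(-16) = 9 - 2528 = -2519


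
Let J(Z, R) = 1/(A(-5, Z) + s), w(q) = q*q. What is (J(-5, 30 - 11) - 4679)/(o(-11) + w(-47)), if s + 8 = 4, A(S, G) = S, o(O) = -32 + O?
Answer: -21056/9747 ≈ -2.1603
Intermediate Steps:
w(q) = q²
s = -4 (s = -8 + 4 = -4)
J(Z, R) = -⅑ (J(Z, R) = 1/(-5 - 4) = 1/(-9) = -⅑)
(J(-5, 30 - 11) - 4679)/(o(-11) + w(-47)) = (-⅑ - 4679)/((-32 - 11) + (-47)²) = -42112/(9*(-43 + 2209)) = -42112/9/2166 = -42112/9*1/2166 = -21056/9747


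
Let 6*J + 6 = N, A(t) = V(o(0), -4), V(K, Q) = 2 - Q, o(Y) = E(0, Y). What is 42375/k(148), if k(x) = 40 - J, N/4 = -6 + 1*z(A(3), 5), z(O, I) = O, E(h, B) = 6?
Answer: 42375/41 ≈ 1033.5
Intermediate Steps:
o(Y) = 6
A(t) = 6 (A(t) = 2 - 1*(-4) = 2 + 4 = 6)
N = 0 (N = 4*(-6 + 1*6) = 4*(-6 + 6) = 4*0 = 0)
J = -1 (J = -1 + (1/6)*0 = -1 + 0 = -1)
k(x) = 41 (k(x) = 40 - 1*(-1) = 40 + 1 = 41)
42375/k(148) = 42375/41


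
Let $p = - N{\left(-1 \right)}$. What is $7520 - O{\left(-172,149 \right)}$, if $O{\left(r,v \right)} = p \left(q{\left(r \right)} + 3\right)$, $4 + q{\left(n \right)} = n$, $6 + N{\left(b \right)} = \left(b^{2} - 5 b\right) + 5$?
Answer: $6655$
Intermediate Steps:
$N{\left(b \right)} = -1 + b^{2} - 5 b$ ($N{\left(b \right)} = -6 + \left(\left(b^{2} - 5 b\right) + 5\right) = -6 + \left(5 + b^{2} - 5 b\right) = -1 + b^{2} - 5 b$)
$q{\left(n \right)} = -4 + n$
$p = -5$ ($p = - (-1 + \left(-1\right)^{2} - -5) = - (-1 + 1 + 5) = \left(-1\right) 5 = -5$)
$O{\left(r,v \right)} = 5 - 5 r$ ($O{\left(r,v \right)} = - 5 \left(\left(-4 + r\right) + 3\right) = - 5 \left(-1 + r\right) = 5 - 5 r$)
$7520 - O{\left(-172,149 \right)} = 7520 - \left(5 - -860\right) = 7520 - \left(5 + 860\right) = 7520 - 865 = 6655$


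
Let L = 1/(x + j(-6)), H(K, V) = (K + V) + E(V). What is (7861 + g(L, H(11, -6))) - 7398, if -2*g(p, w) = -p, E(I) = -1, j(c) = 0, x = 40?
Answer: 37041/80 ≈ 463.01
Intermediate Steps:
H(K, V) = -1 + K + V (H(K, V) = (K + V) - 1 = -1 + K + V)
L = 1/40 (L = 1/(40 + 0) = 1/40 ≈ 0.025000)
g(p, w) = p/2 (g(p, w) = -(-1)*p/2 = p/2)
(7861 + g(L, H(11, -6))) - 7398 = (7861 + (½)*(1/40)) - 7398 = (7861 + 1/80) - 7398 = 628881/80 - 7398 = 37041/80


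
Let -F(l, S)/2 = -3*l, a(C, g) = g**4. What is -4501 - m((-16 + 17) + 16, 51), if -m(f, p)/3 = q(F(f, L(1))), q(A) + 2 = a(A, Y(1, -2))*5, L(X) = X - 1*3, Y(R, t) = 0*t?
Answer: -4507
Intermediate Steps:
Y(R, t) = 0
L(X) = -3 + X (L(X) = X - 3 = -3 + X)
F(l, S) = 6*l (F(l, S) = -(-6)*l = 6*l)
q(A) = -2 (q(A) = -2 + 0**4*5 = -2 + 0*5 = -2 + 0 = -2)
m(f, p) = 6 (m(f, p) = -3*(-2) = 6)
-4501 - m((-16 + 17) + 16, 51) = -4501 - 1*6 = -4501 - 6 = -4507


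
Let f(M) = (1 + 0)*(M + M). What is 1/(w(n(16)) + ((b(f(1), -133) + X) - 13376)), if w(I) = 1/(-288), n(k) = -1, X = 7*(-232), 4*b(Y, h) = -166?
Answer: -288/4331953 ≈ -6.6483e-5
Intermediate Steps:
f(M) = 2*M (f(M) = 1*(2*M) = 2*M)
b(Y, h) = -83/2 (b(Y, h) = (¼)*(-166) = -83/2)
X = -1624
w(I) = -1/288
1/(w(n(16)) + ((b(f(1), -133) + X) - 13376)) = 1/(-1/288 + ((-83/2 - 1624) - 13376)) = 1/(-1/288 + (-3331/2 - 13376)) = 1/(-1/288 - 30083/2) = 1/(-4331953/288) = -288/4331953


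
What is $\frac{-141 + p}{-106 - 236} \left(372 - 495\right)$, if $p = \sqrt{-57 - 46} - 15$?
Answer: $- \frac{1066}{19} + \frac{41 i \sqrt{103}}{114} \approx -56.105 + 3.65 i$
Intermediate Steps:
$p = -15 + i \sqrt{103}$ ($p = \sqrt{-103} - 15 = i \sqrt{103} - 15 = -15 + i \sqrt{103} \approx -15.0 + 10.149 i$)
$\frac{-141 + p}{-106 - 236} \left(372 - 495\right) = \frac{-141 - \left(15 - i \sqrt{103}\right)}{-106 - 236} \left(372 - 495\right) = \frac{-156 + i \sqrt{103}}{-342} \left(-123\right) = \left(-156 + i \sqrt{103}\right) \left(- \frac{1}{342}\right) \left(-123\right) = \left(\frac{26}{57} - \frac{i \sqrt{103}}{342}\right) \left(-123\right) = - \frac{1066}{19} + \frac{41 i \sqrt{103}}{114}$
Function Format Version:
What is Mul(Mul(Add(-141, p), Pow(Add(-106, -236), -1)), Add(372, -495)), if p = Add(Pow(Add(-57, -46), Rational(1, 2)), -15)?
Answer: Add(Rational(-1066, 19), Mul(Rational(41, 114), I, Pow(103, Rational(1, 2)))) ≈ Add(-56.105, Mul(3.6500, I))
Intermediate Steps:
p = Add(-15, Mul(I, Pow(103, Rational(1, 2)))) (p = Add(Pow(-103, Rational(1, 2)), -15) = Add(Mul(I, Pow(103, Rational(1, 2))), -15) = Add(-15, Mul(I, Pow(103, Rational(1, 2)))) ≈ Add(-15.000, Mul(10.149, I)))
Mul(Mul(Add(-141, p), Pow(Add(-106, -236), -1)), Add(372, -495)) = Mul(Mul(Add(-141, Add(-15, Mul(I, Pow(103, Rational(1, 2))))), Pow(Add(-106, -236), -1)), Add(372, -495)) = Mul(Mul(Add(-156, Mul(I, Pow(103, Rational(1, 2)))), Pow(-342, -1)), -123) = Mul(Mul(Add(-156, Mul(I, Pow(103, Rational(1, 2)))), Rational(-1, 342)), -123) = Mul(Add(Rational(26, 57), Mul(Rational(-1, 342), I, Pow(103, Rational(1, 2)))), -123) = Add(Rational(-1066, 19), Mul(Rational(41, 114), I, Pow(103, Rational(1, 2))))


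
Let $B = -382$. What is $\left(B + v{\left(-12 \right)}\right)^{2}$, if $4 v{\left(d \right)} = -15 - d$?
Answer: $\frac{2343961}{16} \approx 1.465 \cdot 10^{5}$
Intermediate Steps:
$v{\left(d \right)} = - \frac{15}{4} - \frac{d}{4}$ ($v{\left(d \right)} = \frac{-15 - d}{4} = - \frac{15}{4} - \frac{d}{4}$)
$\left(B + v{\left(-12 \right)}\right)^{2} = \left(-382 - \frac{3}{4}\right)^{2} = \left(- \frac{1531}{4}\right)^{2} = \frac{2343961}{16}$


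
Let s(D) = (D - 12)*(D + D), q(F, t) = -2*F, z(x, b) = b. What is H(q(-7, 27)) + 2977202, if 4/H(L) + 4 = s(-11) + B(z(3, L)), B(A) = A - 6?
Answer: 759186512/255 ≈ 2.9772e+6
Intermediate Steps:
B(A) = -6 + A
s(D) = 2*D*(-12 + D) (s(D) = (-12 + D)*(2*D) = 2*D*(-12 + D))
H(L) = 4/(496 + L) (H(L) = 4/(-4 + (2*(-11)*(-12 - 11) + (-6 + L))) = 4/(-4 + (2*(-11)*(-23) + (-6 + L))) = 4/(-4 + (506 + (-6 + L))) = 4/(-4 + (500 + L)) = 4/(496 + L))
H(q(-7, 27)) + 2977202 = 4/(496 - 2*(-7)) + 2977202 = 4/(496 + 14) + 2977202 = 4/510 + 2977202 = 4*(1/510) + 2977202 = 2/255 + 2977202 = 759186512/255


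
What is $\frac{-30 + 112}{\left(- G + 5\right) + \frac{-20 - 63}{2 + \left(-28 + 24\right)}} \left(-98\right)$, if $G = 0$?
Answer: $- \frac{16072}{93} \approx -172.82$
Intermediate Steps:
$\frac{-30 + 112}{\left(- G + 5\right) + \frac{-20 - 63}{2 + \left(-28 + 24\right)}} \left(-98\right) = \frac{-30 + 112}{\left(\left(-1\right) 0 + 5\right) + \frac{-20 - 63}{2 + \left(-28 + 24\right)}} \left(-98\right) = \frac{82}{\left(0 + 5\right) - \frac{83}{2 - 4}} \left(-98\right) = \frac{82}{5 - \frac{83}{-2}} \left(-98\right) = \frac{82}{5 - - \frac{83}{2}} \left(-98\right) = \frac{82}{5 + \frac{83}{2}} \left(-98\right) = \frac{82}{\frac{93}{2}} \left(-98\right) = 82 \cdot \frac{2}{93} \left(-98\right) = \frac{164}{93} \left(-98\right) = - \frac{16072}{93}$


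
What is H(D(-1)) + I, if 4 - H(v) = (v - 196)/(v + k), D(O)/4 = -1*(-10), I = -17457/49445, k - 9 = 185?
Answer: 58169/13485 ≈ 4.3136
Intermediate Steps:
k = 194 (k = 9 + 185 = 194)
I = -1587/4495 (I = -17457*1/49445 = -1587/4495 ≈ -0.35306)
D(O) = 40 (D(O) = 4*(-1*(-10)) = 4*10 = 40)
H(v) = 4 - (-196 + v)/(194 + v) (H(v) = 4 - (v - 196)/(v + 194) = 4 - (-196 + v)/(194 + v))
H(D(-1)) + I = 3*(324 + 40)/(194 + 40) - 1587/4495 = 3*364/234 - 1587/4495 = 3*(1/234)*364 - 1587/4495 = 14/3 - 1587/4495 = 58169/13485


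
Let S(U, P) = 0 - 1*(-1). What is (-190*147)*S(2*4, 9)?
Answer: -27930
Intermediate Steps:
S(U, P) = 1 (S(U, P) = 0 + 1 = 1)
(-190*147)*S(2*4, 9) = -190*147*1 = -27930*1 = -27930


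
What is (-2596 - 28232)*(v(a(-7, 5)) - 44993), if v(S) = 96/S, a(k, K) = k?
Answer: 1387466988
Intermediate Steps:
(-2596 - 28232)*(v(a(-7, 5)) - 44993) = (-2596 - 28232)*(96/(-7) - 44993) = -30828*(96*(-⅐) - 44993) = -30828*(-96/7 - 44993) = -30828*(-315047/7) = 1387466988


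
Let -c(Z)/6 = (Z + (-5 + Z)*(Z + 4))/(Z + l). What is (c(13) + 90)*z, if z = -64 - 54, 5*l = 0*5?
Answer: -32568/13 ≈ -2505.2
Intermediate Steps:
l = 0 (l = (0*5)/5 = (⅕)*0 = 0)
z = -118
c(Z) = -6*(Z + (-5 + Z)*(4 + Z))/Z (c(Z) = -6*(Z + (-5 + Z)*(Z + 4))/(Z + 0) = -6*(Z + (-5 + Z)*(4 + Z))/Z)
(c(13) + 90)*z = ((-6*13 + 120/13) + 90)*(-118) = ((-78 + 120*(1/13)) + 90)*(-118) = ((-78 + 120/13) + 90)*(-118) = (-894/13 + 90)*(-118) = (276/13)*(-118) = -32568/13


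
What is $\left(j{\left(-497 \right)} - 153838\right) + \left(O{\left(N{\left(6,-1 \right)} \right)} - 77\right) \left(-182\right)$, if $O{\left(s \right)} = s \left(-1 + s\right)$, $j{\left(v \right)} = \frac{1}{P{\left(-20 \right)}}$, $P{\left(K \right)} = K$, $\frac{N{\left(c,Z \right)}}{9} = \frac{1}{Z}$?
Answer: $- \frac{3124081}{20} \approx -1.562 \cdot 10^{5}$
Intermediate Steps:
$N{\left(c,Z \right)} = \frac{9}{Z}$
$j{\left(v \right)} = - \frac{1}{20}$ ($j{\left(v \right)} = \frac{1}{-20} = - \frac{1}{20}$)
$\left(j{\left(-497 \right)} - 153838\right) + \left(O{\left(N{\left(6,-1 \right)} \right)} - 77\right) \left(-182\right) = \left(- \frac{1}{20} - 153838\right) + \left(\frac{9}{-1} \left(-1 + \frac{9}{-1}\right) - 77\right) \left(-182\right) = \left(- \frac{1}{20} - 153838\right) + \left(9 \left(-1\right) \left(-1 + 9 \left(-1\right)\right) - 77\right) \left(-182\right) = - \frac{3076761}{20} + \left(- 9 \left(-1 - 9\right) - 77\right) \left(-182\right) = - \frac{3076761}{20} + \left(\left(-9\right) \left(-10\right) - 77\right) \left(-182\right) = - \frac{3076761}{20} + \left(90 - 77\right) \left(-182\right) = - \frac{3076761}{20} + 13 \left(-182\right) = - \frac{3076761}{20} - 2366 = - \frac{3124081}{20}$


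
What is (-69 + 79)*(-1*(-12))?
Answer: 120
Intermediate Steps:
(-69 + 79)*(-1*(-12)) = 10*12 = 120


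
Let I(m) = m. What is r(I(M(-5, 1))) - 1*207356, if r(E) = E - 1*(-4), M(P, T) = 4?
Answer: -207348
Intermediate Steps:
r(E) = 4 + E (r(E) = E + 4 = 4 + E)
r(I(M(-5, 1))) - 1*207356 = (4 + 4) - 1*207356 = 8 - 207356 = -207348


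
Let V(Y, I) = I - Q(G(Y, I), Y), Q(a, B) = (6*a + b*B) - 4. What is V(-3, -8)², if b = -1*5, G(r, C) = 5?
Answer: 2401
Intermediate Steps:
b = -5
Q(a, B) = -4 - 5*B + 6*a (Q(a, B) = (6*a - 5*B) - 4 = (-5*B + 6*a) - 4 = -4 - 5*B + 6*a)
V(Y, I) = -26 + I + 5*Y (V(Y, I) = I - (-4 - 5*Y + 6*5) = I - (-4 - 5*Y + 30) = I - (26 - 5*Y) = I + (-26 + 5*Y) = -26 + I + 5*Y)
V(-3, -8)² = (-26 - 8 + 5*(-3))² = (-26 - 8 - 15)² = (-49)² = 2401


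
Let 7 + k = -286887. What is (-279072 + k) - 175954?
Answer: -741920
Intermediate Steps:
k = -286894 (k = -7 - 286887 = -286894)
(-279072 + k) - 175954 = (-279072 - 286894) - 175954 = -565966 - 175954 = -741920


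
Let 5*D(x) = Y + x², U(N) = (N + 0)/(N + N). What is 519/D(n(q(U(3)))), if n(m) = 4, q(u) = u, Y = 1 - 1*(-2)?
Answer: 2595/19 ≈ 136.58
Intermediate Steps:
U(N) = ½ (U(N) = N/((2*N)) = N*(1/(2*N)) = ½)
Y = 3 (Y = 1 + 2 = 3)
D(x) = ⅗ + x²/5 (D(x) = (3 + x²)/5 = ⅗ + x²/5)
519/D(n(q(U(3)))) = 519/(⅗ + (⅕)*4²) = 519/(⅗ + (⅕)*16) = 519/(⅗ + 16/5) = 519/(19/5) = 519*(5/19) = 2595/19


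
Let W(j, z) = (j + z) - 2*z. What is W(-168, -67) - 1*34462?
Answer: -34563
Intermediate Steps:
W(j, z) = j - z
W(-168, -67) - 1*34462 = (-168 - 1*(-67)) - 1*34462 = (-168 + 67) - 34462 = -101 - 34462 = -34563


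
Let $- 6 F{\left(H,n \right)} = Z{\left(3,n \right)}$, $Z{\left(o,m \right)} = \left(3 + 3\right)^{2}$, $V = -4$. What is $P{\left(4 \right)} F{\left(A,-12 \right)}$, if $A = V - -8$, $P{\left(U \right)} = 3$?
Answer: $-18$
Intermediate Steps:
$Z{\left(o,m \right)} = 36$ ($Z{\left(o,m \right)} = 6^{2} = 36$)
$A = 4$ ($A = -4 - -8 = -4 + 8 = 4$)
$F{\left(H,n \right)} = -6$ ($F{\left(H,n \right)} = \left(- \frac{1}{6}\right) 36 = -6$)
$P{\left(4 \right)} F{\left(A,-12 \right)} = 3 \left(-6\right) = -18$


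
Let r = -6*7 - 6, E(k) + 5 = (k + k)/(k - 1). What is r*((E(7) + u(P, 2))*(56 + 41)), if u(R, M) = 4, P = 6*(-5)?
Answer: -6208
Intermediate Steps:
E(k) = -5 + 2*k/(-1 + k) (E(k) = -5 + (k + k)/(k - 1) = -5 + (2*k)/(-1 + k) = -5 + 2*k/(-1 + k))
P = -30
r = -48 (r = -42 - 6 = -48)
r*((E(7) + u(P, 2))*(56 + 41)) = -48*((5 - 3*7)/(-1 + 7) + 4)*(56 + 41) = -48*((5 - 21)/6 + 4)*97 = -48*((⅙)*(-16) + 4)*97 = -48*(-8/3 + 4)*97 = -64*97 = -48*388/3 = -6208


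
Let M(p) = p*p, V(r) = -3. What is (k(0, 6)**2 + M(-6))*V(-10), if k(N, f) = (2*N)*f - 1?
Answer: -111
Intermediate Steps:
M(p) = p**2
k(N, f) = -1 + 2*N*f (k(N, f) = 2*N*f - 1 = -1 + 2*N*f)
(k(0, 6)**2 + M(-6))*V(-10) = ((-1 + 2*0*6)**2 + (-6)**2)*(-3) = ((-1 + 0)**2 + 36)*(-3) = ((-1)**2 + 36)*(-3) = (1 + 36)*(-3) = 37*(-3) = -111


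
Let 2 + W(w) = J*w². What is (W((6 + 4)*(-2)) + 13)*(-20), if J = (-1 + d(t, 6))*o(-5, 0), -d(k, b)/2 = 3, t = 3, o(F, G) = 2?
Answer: 111780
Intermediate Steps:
d(k, b) = -6 (d(k, b) = -2*3 = -6)
J = -14 (J = (-1 - 6)*2 = -7*2 = -14)
W(w) = -2 - 14*w²
(W((6 + 4)*(-2)) + 13)*(-20) = ((-2 - 14*4*(6 + 4)²) + 13)*(-20) = ((-2 - 14*(10*(-2))²) + 13)*(-20) = ((-2 - 14*(-20)²) + 13)*(-20) = ((-2 - 14*400) + 13)*(-20) = ((-2 - 5600) + 13)*(-20) = (-5602 + 13)*(-20) = -5589*(-20) = 111780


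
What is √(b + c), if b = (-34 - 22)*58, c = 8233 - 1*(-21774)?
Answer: √26759 ≈ 163.58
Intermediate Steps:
c = 30007 (c = 8233 + 21774 = 30007)
b = -3248 (b = -56*58 = -3248)
√(b + c) = √(-3248 + 30007) = √26759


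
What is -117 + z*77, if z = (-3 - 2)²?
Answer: 1808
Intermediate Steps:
z = 25 (z = (-5)² = 25)
-117 + z*77 = -117 + 25*77 = -117 + 1925 = 1808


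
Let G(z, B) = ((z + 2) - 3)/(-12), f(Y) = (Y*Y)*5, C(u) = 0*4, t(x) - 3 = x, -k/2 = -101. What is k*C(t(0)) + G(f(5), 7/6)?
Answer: -31/3 ≈ -10.333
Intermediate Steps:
k = 202 (k = -2*(-101) = 202)
t(x) = 3 + x
C(u) = 0
f(Y) = 5*Y² (f(Y) = Y²*5 = 5*Y²)
G(z, B) = 1/12 - z/12 (G(z, B) = ((2 + z) - 3)*(-1/12) = (-1 + z)*(-1/12) = 1/12 - z/12)
k*C(t(0)) + G(f(5), 7/6) = 202*0 + (1/12 - 5*5²/12) = 0 + (1/12 - 5*25/12) = 0 + (1/12 - 1/12*125) = 0 + (1/12 - 125/12) = 0 - 31/3 = -31/3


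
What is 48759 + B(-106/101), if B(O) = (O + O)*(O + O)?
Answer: 497435503/10201 ≈ 48763.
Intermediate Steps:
B(O) = 4*O**2 (B(O) = (2*O)*(2*O) = 4*O**2)
48759 + B(-106/101) = 48759 + 4*(-106/101)**2 = 48759 + 4*(11236/10201) = 48759 + 44944/10201 = 497435503/10201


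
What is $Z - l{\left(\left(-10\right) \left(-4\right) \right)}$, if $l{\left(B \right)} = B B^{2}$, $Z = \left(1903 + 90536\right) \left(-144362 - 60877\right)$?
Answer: $-18972151921$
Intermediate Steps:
$Z = -18972087921$ ($Z = 92439 \left(-205239\right) = -18972087921$)
$l{\left(B \right)} = B^{3}$
$Z - l{\left(\left(-10\right) \left(-4\right) \right)} = -18972087921 - \left(\left(-10\right) \left(-4\right)\right)^{3} = -18972087921 - 40^{3} = -18972087921 - 64000 = -18972151921$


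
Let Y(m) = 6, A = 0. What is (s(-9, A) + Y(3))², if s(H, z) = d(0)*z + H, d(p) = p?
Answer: 9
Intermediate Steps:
s(H, z) = H (s(H, z) = 0*z + H = 0 + H = H)
(s(-9, A) + Y(3))² = (-9 + 6)² = (-3)² = 9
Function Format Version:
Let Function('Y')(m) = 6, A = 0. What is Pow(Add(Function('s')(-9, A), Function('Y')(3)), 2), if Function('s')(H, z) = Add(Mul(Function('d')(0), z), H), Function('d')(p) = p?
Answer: 9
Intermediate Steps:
Function('s')(H, z) = H (Function('s')(H, z) = Add(Mul(0, z), H) = Add(0, H) = H)
Pow(Add(Function('s')(-9, A), Function('Y')(3)), 2) = Pow(Add(-9, 6), 2) = Pow(-3, 2) = 9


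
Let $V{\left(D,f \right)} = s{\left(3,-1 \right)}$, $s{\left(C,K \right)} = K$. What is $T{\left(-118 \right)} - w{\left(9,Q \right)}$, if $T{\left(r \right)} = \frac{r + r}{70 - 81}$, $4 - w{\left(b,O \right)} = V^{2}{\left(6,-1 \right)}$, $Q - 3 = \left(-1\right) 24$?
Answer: $\frac{203}{11} \approx 18.455$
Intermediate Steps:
$V{\left(D,f \right)} = -1$
$Q = -21$ ($Q = 3 - 24 = -21$)
$w{\left(b,O \right)} = 3$ ($w{\left(b,O \right)} = 4 - \left(-1\right)^{2} = 4 - 1 = 3$)
$T{\left(r \right)} = - \frac{2 r}{11}$ ($T{\left(r \right)} = \frac{2 r}{-11} = 2 r \left(- \frac{1}{11}\right) = - \frac{2 r}{11}$)
$T{\left(-118 \right)} - w{\left(9,Q \right)} = \left(- \frac{2}{11}\right) \left(-118\right) - 3 = \frac{236}{11} - 3 = \frac{203}{11}$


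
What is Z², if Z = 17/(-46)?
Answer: 289/2116 ≈ 0.13658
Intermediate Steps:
Z = -17/46 (Z = 17*(-1/46) = -17/46 ≈ -0.36957)
Z² = (-17/46)² = 289/2116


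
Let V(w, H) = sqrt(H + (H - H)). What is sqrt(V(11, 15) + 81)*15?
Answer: 15*sqrt(81 + sqrt(15)) ≈ 138.19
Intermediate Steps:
V(w, H) = sqrt(H) (V(w, H) = sqrt(H + 0) = sqrt(H))
sqrt(V(11, 15) + 81)*15 = sqrt(sqrt(15) + 81)*15 = sqrt(81 + sqrt(15))*15 = 15*sqrt(81 + sqrt(15))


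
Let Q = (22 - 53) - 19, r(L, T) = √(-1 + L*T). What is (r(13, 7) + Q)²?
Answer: 2590 - 300*√10 ≈ 1641.3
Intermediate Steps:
Q = -50 (Q = -31 - 19 = -50)
(r(13, 7) + Q)² = (√(-1 + 13*7) - 50)² = (√(-1 + 91) - 50)² = (√90 - 50)² = (3*√10 - 50)² = (-50 + 3*√10)²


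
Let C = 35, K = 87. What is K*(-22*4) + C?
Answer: -7621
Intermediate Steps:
K*(-22*4) + C = 87*(-22*4) + 35 = 87*(-88) + 35 = -7656 + 35 = -7621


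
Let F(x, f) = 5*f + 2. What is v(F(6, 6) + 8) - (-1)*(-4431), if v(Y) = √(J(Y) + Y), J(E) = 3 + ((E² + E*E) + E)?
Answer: -4431 + 7*√67 ≈ -4373.7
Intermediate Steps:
F(x, f) = 2 + 5*f
J(E) = 3 + E + 2*E² (J(E) = 3 + ((E² + E²) + E) = 3 + (2*E² + E) = 3 + (E + 2*E²) = 3 + E + 2*E²)
v(Y) = √(3 + 2*Y + 2*Y²) (v(Y) = √((3 + Y + 2*Y²) + Y) = √(3 + 2*Y + 2*Y²))
v(F(6, 6) + 8) - (-1)*(-4431) = √(3 + 2*((2 + 5*6) + 8) + 2*((2 + 5*6) + 8)²) - (-1)*(-4431) = √(3 + 2*((2 + 30) + 8) + 2*((2 + 30) + 8)²) - 1*4431 = √(3 + 2*(32 + 8) + 2*(32 + 8)²) - 4431 = √(3 + 2*40 + 2*40²) - 4431 = √(3 + 80 + 2*1600) - 4431 = √(3 + 80 + 3200) - 4431 = √3283 - 4431 = 7*√67 - 4431 = -4431 + 7*√67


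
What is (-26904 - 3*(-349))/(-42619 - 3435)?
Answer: 25857/46054 ≈ 0.56145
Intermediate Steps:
(-26904 - 3*(-349))/(-42619 - 3435) = (-26904 + 1047)/(-46054) = -25857*(-1/46054) = 25857/46054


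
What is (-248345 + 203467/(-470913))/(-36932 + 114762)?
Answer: -58474546226/18325579395 ≈ -3.1909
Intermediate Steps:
(-248345 + 203467/(-470913))/(-36932 + 114762) = (-248345 + 203467*(-1/470913))/77830 = (-248345 - 203467/470913)*(1/77830) = -116949092452/470913*1/77830 = -58474546226/18325579395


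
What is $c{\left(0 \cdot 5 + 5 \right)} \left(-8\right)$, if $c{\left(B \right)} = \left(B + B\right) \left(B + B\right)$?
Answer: $-800$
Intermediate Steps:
$c{\left(B \right)} = 4 B^{2}$ ($c{\left(B \right)} = 2 B 2 B = 4 B^{2}$)
$c{\left(0 \cdot 5 + 5 \right)} \left(-8\right) = 4 \left(0 \cdot 5 + 5\right)^{2} \left(-8\right) = 4 \left(0 + 5\right)^{2} \left(-8\right) = 4 \cdot 5^{2} \left(-8\right) = 4 \cdot 25 \left(-8\right) = 100 \left(-8\right) = -800$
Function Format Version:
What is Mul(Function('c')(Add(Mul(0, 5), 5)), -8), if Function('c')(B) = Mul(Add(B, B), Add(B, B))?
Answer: -800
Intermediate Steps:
Function('c')(B) = Mul(4, Pow(B, 2)) (Function('c')(B) = Mul(Mul(2, B), Mul(2, B)) = Mul(4, Pow(B, 2)))
Mul(Function('c')(Add(Mul(0, 5), 5)), -8) = Mul(Mul(4, Pow(Add(Mul(0, 5), 5), 2)), -8) = Mul(Mul(4, Pow(Add(0, 5), 2)), -8) = Mul(Mul(4, Pow(5, 2)), -8) = Mul(Mul(4, 25), -8) = Mul(100, -8) = -800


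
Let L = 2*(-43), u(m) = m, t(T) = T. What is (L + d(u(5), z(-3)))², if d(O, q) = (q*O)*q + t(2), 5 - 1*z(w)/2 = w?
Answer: 1430416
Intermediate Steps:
z(w) = 10 - 2*w
L = -86
d(O, q) = 2 + O*q² (d(O, q) = (q*O)*q + 2 = (O*q)*q + 2 = O*q² + 2 = 2 + O*q²)
(L + d(u(5), z(-3)))² = (-86 + (2 + 5*(10 - 2*(-3))²))² = (-86 + (2 + 5*(10 + 6)²))² = (-86 + (2 + 5*16²))² = (-86 + (2 + 5*256))² = (-86 + (2 + 1280))² = (-86 + 1282)² = 1196² = 1430416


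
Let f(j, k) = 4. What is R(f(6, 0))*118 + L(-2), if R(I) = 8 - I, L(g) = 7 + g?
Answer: 477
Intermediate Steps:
R(f(6, 0))*118 + L(-2) = (8 - 1*4)*118 + (7 - 2) = (8 - 4)*118 + 5 = 4*118 + 5 = 472 + 5 = 477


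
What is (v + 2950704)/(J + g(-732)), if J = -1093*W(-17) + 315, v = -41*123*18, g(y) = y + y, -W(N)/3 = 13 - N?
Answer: 953310/32407 ≈ 29.417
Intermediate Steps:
W(N) = -39 + 3*N (W(N) = -3*(13 - N) = -39 + 3*N)
g(y) = 2*y
v = -90774 (v = -5043*18 = -90774)
J = 98685 (J = -1093*(-39 + 3*(-17)) + 315 = -1093*(-39 - 51) + 315 = -1093*(-90) + 315 = 98370 + 315 = 98685)
(v + 2950704)/(J + g(-732)) = (-90774 + 2950704)/(98685 + 2*(-732)) = 2859930/(98685 - 1464) = 2859930/97221 = 2859930*(1/97221) = 953310/32407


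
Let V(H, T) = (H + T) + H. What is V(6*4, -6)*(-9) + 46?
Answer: -332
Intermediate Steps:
V(H, T) = T + 2*H
V(6*4, -6)*(-9) + 46 = (-6 + 2*(6*4))*(-9) + 46 = (-6 + 2*24)*(-9) + 46 = (-6 + 48)*(-9) + 46 = 42*(-9) + 46 = -378 + 46 = -332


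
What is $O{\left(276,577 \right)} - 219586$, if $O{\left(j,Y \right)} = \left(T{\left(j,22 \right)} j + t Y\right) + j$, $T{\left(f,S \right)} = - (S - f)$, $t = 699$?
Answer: $254117$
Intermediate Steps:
$T{\left(f,S \right)} = f - S$
$O{\left(j,Y \right)} = j + 699 Y + j \left(-22 + j\right)$ ($O{\left(j,Y \right)} = \left(\left(j - 22\right) j + 699 Y\right) + j = \left(\left(-22 + j\right) j + 699 Y\right) + j = \left(j \left(-22 + j\right) + 699 Y\right) + j = \left(699 Y + j \left(-22 + j\right)\right) + j = j + 699 Y + j \left(-22 + j\right)$)
$O{\left(276,577 \right)} - 219586 = \left(276 + 699 \cdot 577 + 276 \left(-22 + 276\right)\right) - 219586 = \left(276 + 403323 + 276 \cdot 254\right) - 219586 = \left(276 + 403323 + 70104\right) - 219586 = 473703 - 219586 = 254117$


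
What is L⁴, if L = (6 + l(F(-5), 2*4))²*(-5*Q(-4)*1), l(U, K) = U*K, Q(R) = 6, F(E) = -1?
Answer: 207360000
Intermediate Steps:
l(U, K) = K*U
L = -120 (L = (6 + (2*4)*(-1))²*(-5*6*1) = (6 + 8*(-1))²*(-30*1) = (6 - 8)²*(-30) = (-2)²*(-30) = 4*(-30) = -120)
L⁴ = (-120)⁴ = 207360000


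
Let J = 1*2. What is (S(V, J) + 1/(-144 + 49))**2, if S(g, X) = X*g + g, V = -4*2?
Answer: 5202961/9025 ≈ 576.51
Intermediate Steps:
J = 2
V = -8
S(g, X) = g + X*g
(S(V, J) + 1/(-144 + 49))**2 = (-8*(1 + 2) + 1/(-144 + 49))**2 = (-8*3 + 1/(-95))**2 = (-24 - 1/95)**2 = (-2281/95)**2 = 5202961/9025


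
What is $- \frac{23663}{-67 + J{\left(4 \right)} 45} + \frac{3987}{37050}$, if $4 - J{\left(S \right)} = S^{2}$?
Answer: $\frac{293044753}{7496450} \approx 39.091$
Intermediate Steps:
$J{\left(S \right)} = 4 - S^{2}$
$- \frac{23663}{-67 + J{\left(4 \right)} 45} + \frac{3987}{37050} = - \frac{23663}{-67 + \left(4 - 4^{2}\right) 45} + \frac{3987}{37050} = - \frac{23663}{-67 + \left(4 - 16\right) 45} + 3987 \cdot \frac{1}{37050} = - \frac{23663}{-67 + \left(4 - 16\right) 45} + \frac{1329}{12350} = - \frac{23663}{-67 - 540} + \frac{1329}{12350} = - \frac{23663}{-607} + \frac{1329}{12350} = \left(-23663\right) \left(- \frac{1}{607}\right) + \frac{1329}{12350} = \frac{23663}{607} + \frac{1329}{12350} = \frac{293044753}{7496450}$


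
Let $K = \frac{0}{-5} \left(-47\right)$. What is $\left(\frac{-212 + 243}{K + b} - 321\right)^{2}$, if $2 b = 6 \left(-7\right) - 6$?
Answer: $\frac{59830225}{576} \approx 1.0387 \cdot 10^{5}$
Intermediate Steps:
$K = 0$ ($K = 0 \left(- \frac{1}{5}\right) \left(-47\right) = 0 \left(-47\right) = 0$)
$b = -24$ ($b = \frac{6 \left(-7\right) - 6}{2} = \frac{-42 - 6}{2} = \frac{1}{2} \left(-48\right) = -24$)
$\left(\frac{-212 + 243}{K + b} - 321\right)^{2} = \left(\frac{-212 + 243}{0 - 24} - 321\right)^{2} = \left(\frac{31}{-24} - 321\right)^{2} = \left(31 \left(- \frac{1}{24}\right) - 321\right)^{2} = \left(- \frac{31}{24} - 321\right)^{2} = \left(- \frac{7735}{24}\right)^{2} = \frac{59830225}{576}$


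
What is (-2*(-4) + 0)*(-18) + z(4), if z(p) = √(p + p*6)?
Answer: -144 + 2*√7 ≈ -138.71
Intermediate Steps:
z(p) = √7*√p (z(p) = √(p + 6*p) = √(7*p) = √7*√p)
(-2*(-4) + 0)*(-18) + z(4) = (-2*(-4) + 0)*(-18) + √7*√4 = (8 + 0)*(-18) + √7*2 = 8*(-18) + 2*√7 = -144 + 2*√7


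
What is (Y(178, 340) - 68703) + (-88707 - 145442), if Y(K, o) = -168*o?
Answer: -359972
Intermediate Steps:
(Y(178, 340) - 68703) + (-88707 - 145442) = (-168*340 - 68703) + (-88707 - 145442) = (-57120 - 68703) - 234149 = -125823 - 234149 = -359972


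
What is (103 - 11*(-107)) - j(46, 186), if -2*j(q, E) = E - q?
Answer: 1350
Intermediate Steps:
j(q, E) = q/2 - E/2 (j(q, E) = -(E - q)/2 = q/2 - E/2)
(103 - 11*(-107)) - j(46, 186) = (103 - 11*(-107)) - ((1/2)*46 - 1/2*186) = (103 + 1177) - (23 - 93) = 1280 - 1*(-70) = 1280 + 70 = 1350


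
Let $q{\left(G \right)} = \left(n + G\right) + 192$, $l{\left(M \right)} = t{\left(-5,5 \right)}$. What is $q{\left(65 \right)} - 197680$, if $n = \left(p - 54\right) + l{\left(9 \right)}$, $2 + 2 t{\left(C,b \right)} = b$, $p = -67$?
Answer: $- \frac{395085}{2} \approx -1.9754 \cdot 10^{5}$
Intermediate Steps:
$t{\left(C,b \right)} = -1 + \frac{b}{2}$
$l{\left(M \right)} = \frac{3}{2}$ ($l{\left(M \right)} = -1 + \frac{1}{2} \cdot 5 = -1 + \frac{5}{2} = \frac{3}{2}$)
$n = - \frac{239}{2}$ ($n = \left(-67 - 54\right) + \frac{3}{2} = -121 + \frac{3}{2} = - \frac{239}{2} \approx -119.5$)
$q{\left(G \right)} = \frac{145}{2} + G$ ($q{\left(G \right)} = \left(- \frac{239}{2} + G\right) + 192 = \frac{145}{2} + G$)
$q{\left(65 \right)} - 197680 = \left(\frac{145}{2} + 65\right) - 197680 = \frac{275}{2} - 197680 = - \frac{395085}{2}$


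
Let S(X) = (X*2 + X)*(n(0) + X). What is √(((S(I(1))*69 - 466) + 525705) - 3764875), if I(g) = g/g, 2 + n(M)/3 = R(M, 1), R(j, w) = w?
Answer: 5*I*√129602 ≈ 1800.0*I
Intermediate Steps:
n(M) = -3 (n(M) = -6 + 3*1 = -6 + 3 = -3)
I(g) = 1
S(X) = 3*X*(-3 + X) (S(X) = (X*2 + X)*(-3 + X) = (2*X + X)*(-3 + X) = (3*X)*(-3 + X) = 3*X*(-3 + X))
√(((S(I(1))*69 - 466) + 525705) - 3764875) = √((((3*1*(-3 + 1))*69 - 466) + 525705) - 3764875) = √((((3*1*(-2))*69 - 466) + 525705) - 3764875) = √(((-6*69 - 466) + 525705) - 3764875) = √(((-414 - 466) + 525705) - 3764875) = √((-880 + 525705) - 3764875) = √(524825 - 3764875) = √(-3240050) = 5*I*√129602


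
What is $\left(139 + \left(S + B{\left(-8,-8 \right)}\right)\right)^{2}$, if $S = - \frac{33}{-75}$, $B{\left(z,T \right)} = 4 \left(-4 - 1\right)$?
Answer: $\frac{8916196}{625} \approx 14266.0$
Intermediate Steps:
$B{\left(z,T \right)} = -20$ ($B{\left(z,T \right)} = 4 \left(-5\right) = -20$)
$S = \frac{11}{25}$ ($S = \left(-33\right) \left(- \frac{1}{75}\right) = \frac{11}{25} \approx 0.44$)
$\left(139 + \left(S + B{\left(-8,-8 \right)}\right)\right)^{2} = \left(139 + \left(\frac{11}{25} - 20\right)\right)^{2} = \left(139 - \frac{489}{25}\right)^{2} = \left(\frac{2986}{25}\right)^{2} = \frac{8916196}{625}$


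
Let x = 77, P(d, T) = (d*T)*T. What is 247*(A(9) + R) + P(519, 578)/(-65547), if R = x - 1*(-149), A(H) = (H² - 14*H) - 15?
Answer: 838056166/21849 ≈ 38357.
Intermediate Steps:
P(d, T) = d*T² (P(d, T) = (T*d)*T = d*T²)
A(H) = -15 + H² - 14*H
R = 226 (R = 77 - 1*(-149) = 77 + 149 = 226)
247*(A(9) + R) + P(519, 578)/(-65547) = 247*((-15 + 9² - 14*9) + 226) + (519*578²)/(-65547) = 247*((-15 + 81 - 126) + 226) + (519*334084)*(-1/65547) = 247*(-60 + 226) + 173389596*(-1/65547) = 247*166 - 57796532/21849 = 41002 - 57796532/21849 = 838056166/21849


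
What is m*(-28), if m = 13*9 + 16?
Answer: -3724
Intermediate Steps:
m = 133 (m = 117 + 16 = 133)
m*(-28) = 133*(-28) = -3724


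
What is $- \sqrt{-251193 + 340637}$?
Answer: $- 2 \sqrt{22361} \approx -299.07$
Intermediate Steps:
$- \sqrt{-251193 + 340637} = - \sqrt{89444} = - 2 \sqrt{22361}$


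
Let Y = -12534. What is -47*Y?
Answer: 589098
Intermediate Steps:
-47*Y = -47*(-12534) = 589098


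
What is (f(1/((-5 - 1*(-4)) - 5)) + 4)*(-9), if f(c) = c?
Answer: -69/2 ≈ -34.500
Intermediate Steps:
(f(1/((-5 - 1*(-4)) - 5)) + 4)*(-9) = (1/((-5 - 1*(-4)) - 5) + 4)*(-9) = (1/((-5 + 4) - 5) + 4)*(-9) = (1/(-1 - 5) + 4)*(-9) = (1/(-6) + 4)*(-9) = (-1/6 + 4)*(-9) = (23/6)*(-9) = -69/2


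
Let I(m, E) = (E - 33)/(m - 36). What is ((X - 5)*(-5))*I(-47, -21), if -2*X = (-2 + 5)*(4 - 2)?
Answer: 2160/83 ≈ 26.024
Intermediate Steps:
I(m, E) = (-33 + E)/(-36 + m)
X = -3 (X = -(-2 + 5)*(4 - 2)/2 = -3*2/2 = -1/2*6 = -3)
((X - 5)*(-5))*I(-47, -21) = ((-3 - 5)*(-5))*((-33 - 21)/(-36 - 47)) = (-8*(-5))*(-54/(-83)) = 40*(-1/83*(-54)) = 40*(54/83) = 2160/83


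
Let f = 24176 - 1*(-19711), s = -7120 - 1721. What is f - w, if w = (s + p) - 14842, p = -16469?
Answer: 84039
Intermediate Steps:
s = -8841
w = -40152 (w = (-8841 - 16469) - 14842 = -25310 - 14842 = -40152)
f = 43887 (f = 24176 + 19711 = 43887)
f - w = 43887 - 1*(-40152) = 43887 + 40152 = 84039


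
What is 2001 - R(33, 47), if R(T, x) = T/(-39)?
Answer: 26024/13 ≈ 2001.8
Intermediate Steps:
R(T, x) = -T/39 (R(T, x) = T*(-1/39) = -T/39)
2001 - R(33, 47) = 2001 - (-1)*33/39 = 2001 - 1*(-11/13) = 2001 + 11/13 = 26024/13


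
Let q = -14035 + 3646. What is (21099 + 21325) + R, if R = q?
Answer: 32035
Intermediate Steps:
q = -10389
R = -10389
(21099 + 21325) + R = (21099 + 21325) - 10389 = 42424 - 10389 = 32035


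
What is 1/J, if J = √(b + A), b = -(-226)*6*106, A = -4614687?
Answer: -I*√4470951/4470951 ≈ -0.00047293*I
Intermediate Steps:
b = 143736 (b = -113*(-12)*106 = 1356*106 = 143736)
J = I*√4470951 (J = √(143736 - 4614687) = √(-4470951) = I*√4470951 ≈ 2114.5*I)
1/J = 1/(I*√4470951) = -I*√4470951/4470951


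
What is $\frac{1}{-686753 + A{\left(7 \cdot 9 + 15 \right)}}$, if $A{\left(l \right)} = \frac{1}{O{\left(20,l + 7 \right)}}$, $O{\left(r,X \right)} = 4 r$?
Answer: $- \frac{80}{54940239} \approx -1.4561 \cdot 10^{-6}$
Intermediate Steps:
$A{\left(l \right)} = \frac{1}{80}$ ($A{\left(l \right)} = \frac{1}{4 \cdot 20} = \frac{1}{80}$)
$\frac{1}{-686753 + A{\left(7 \cdot 9 + 15 \right)}} = \frac{1}{-686753 + \frac{1}{80}} = \frac{1}{- \frac{54940239}{80}} = - \frac{80}{54940239}$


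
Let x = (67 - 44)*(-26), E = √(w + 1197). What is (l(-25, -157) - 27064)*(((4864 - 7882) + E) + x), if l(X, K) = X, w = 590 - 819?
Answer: 97953824 - 595958*√2 ≈ 9.7111e+7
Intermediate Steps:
w = -229
E = 22*√2 (E = √(-229 + 1197) = √968 = 22*√2 ≈ 31.113)
x = -598 (x = 23*(-26) = -598)
(l(-25, -157) - 27064)*(((4864 - 7882) + E) + x) = (-25 - 27064)*(((4864 - 7882) + 22*√2) - 598) = -27089*((-3018 + 22*√2) - 598) = -27089*(-3616 + 22*√2) = 97953824 - 595958*√2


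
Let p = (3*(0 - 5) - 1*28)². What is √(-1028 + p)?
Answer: √821 ≈ 28.653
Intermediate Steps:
p = 1849 (p = (3*(-5) - 28)² = (-15 - 28)² = (-43)² = 1849)
√(-1028 + p) = √(-1028 + 1849) = √821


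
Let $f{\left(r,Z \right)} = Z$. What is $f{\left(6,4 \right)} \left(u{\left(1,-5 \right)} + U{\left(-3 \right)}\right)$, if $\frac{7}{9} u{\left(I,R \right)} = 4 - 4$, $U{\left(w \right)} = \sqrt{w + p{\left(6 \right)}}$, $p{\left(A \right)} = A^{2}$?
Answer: $4 \sqrt{33} \approx 22.978$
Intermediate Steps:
$U{\left(w \right)} = \sqrt{36 + w}$ ($U{\left(w \right)} = \sqrt{w + 6^{2}} = \sqrt{w + 36} = \sqrt{36 + w}$)
$u{\left(I,R \right)} = 0$ ($u{\left(I,R \right)} = \frac{9 \left(4 - 4\right)}{7} = \frac{9}{7} \cdot 0 = 0$)
$f{\left(6,4 \right)} \left(u{\left(1,-5 \right)} + U{\left(-3 \right)}\right) = 4 \left(0 + \sqrt{36 - 3}\right) = 4 \left(0 + \sqrt{33}\right) = 4 \sqrt{33}$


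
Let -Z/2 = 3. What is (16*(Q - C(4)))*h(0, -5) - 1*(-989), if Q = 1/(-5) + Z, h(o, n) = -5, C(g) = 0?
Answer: 1485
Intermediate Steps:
Z = -6 (Z = -2*3 = -6)
Q = -31/5 (Q = 1/(-5) - 6 = 1*(-1/5) - 6 = -1/5 - 6 = -31/5 ≈ -6.2000)
(16*(Q - C(4)))*h(0, -5) - 1*(-989) = (16*(-31/5 - 1*0))*(-5) - 1*(-989) = (16*(-31/5 + 0))*(-5) + 989 = (16*(-31/5))*(-5) + 989 = -496/5*(-5) + 989 = 496 + 989 = 1485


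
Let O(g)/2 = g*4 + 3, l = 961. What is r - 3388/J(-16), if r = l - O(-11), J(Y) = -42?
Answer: 3371/3 ≈ 1123.7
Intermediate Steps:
O(g) = 6 + 8*g (O(g) = 2*(g*4 + 3) = 2*(4*g + 3) = 2*(3 + 4*g) = 6 + 8*g)
r = 1043 (r = 961 - (6 + 8*(-11)) = 961 - (6 - 88) = 961 - 1*(-82) = 961 + 82 = 1043)
r - 3388/J(-16) = 1043 - 3388/(-42) = 1043 - 3388*(-1)/42 = 1043 - 1*(-242/3) = 1043 + 242/3 = 3371/3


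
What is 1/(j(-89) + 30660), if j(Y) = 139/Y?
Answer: 89/2728601 ≈ 3.2617e-5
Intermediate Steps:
1/(j(-89) + 30660) = 1/(139/(-89) + 30660) = 1/(139*(-1/89) + 30660) = 1/(-139/89 + 30660) = 1/(2728601/89) = 89/2728601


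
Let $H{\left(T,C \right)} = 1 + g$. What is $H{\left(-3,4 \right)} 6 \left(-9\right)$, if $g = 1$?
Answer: $-108$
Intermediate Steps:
$H{\left(T,C \right)} = 2$ ($H{\left(T,C \right)} = 1 + 1 = 2$)
$H{\left(-3,4 \right)} 6 \left(-9\right) = 2 \cdot 6 \left(-9\right) = 12 \left(-9\right) = -108$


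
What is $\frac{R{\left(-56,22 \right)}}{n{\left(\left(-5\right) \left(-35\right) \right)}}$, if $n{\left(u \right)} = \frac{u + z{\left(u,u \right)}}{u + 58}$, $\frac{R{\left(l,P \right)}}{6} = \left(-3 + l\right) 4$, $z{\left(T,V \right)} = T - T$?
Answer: $- \frac{329928}{175} \approx -1885.3$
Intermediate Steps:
$z{\left(T,V \right)} = 0$
$R{\left(l,P \right)} = -72 + 24 l$ ($R{\left(l,P \right)} = 6 \left(-3 + l\right) 4 = 6 \left(-12 + 4 l\right) = -72 + 24 l$)
$n{\left(u \right)} = \frac{u}{58 + u}$ ($n{\left(u \right)} = \frac{u + 0}{u + 58} = \frac{u}{58 + u}$)
$\frac{R{\left(-56,22 \right)}}{n{\left(\left(-5\right) \left(-35\right) \right)}} = \frac{-72 + 24 \left(-56\right)}{\left(-5\right) \left(-35\right) \frac{1}{58 - -175}} = \frac{-72 - 1344}{175 \frac{1}{58 + 175}} = - \frac{1416}{175 \cdot \frac{1}{233}} = - \frac{1416}{\frac{175}{233}} = \left(-1416\right) \frac{233}{175} = - \frac{329928}{175}$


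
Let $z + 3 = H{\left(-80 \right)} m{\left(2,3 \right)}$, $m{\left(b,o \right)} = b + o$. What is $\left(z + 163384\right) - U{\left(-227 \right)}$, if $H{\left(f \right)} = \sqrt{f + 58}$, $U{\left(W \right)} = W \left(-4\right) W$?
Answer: $369497 + 5 i \sqrt{22} \approx 3.695 \cdot 10^{5} + 23.452 i$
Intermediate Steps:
$U{\left(W \right)} = - 4 W^{2}$ ($U{\left(W \right)} = - 4 W W = - 4 W^{2}$)
$H{\left(f \right)} = \sqrt{58 + f}$
$z = -3 + 5 i \sqrt{22}$ ($z = -3 + \sqrt{58 - 80} \left(2 + 3\right) = -3 + \sqrt{-22} \cdot 5 = -3 + i \sqrt{22} \cdot 5 = -3 + 5 i \sqrt{22} \approx -3.0 + 23.452 i$)
$\left(z + 163384\right) - U{\left(-227 \right)} = \left(\left(-3 + 5 i \sqrt{22}\right) + 163384\right) - - 4 \left(-227\right)^{2} = \left(163381 + 5 i \sqrt{22}\right) - \left(-4\right) 51529 = \left(163381 + 5 i \sqrt{22}\right) - -206116 = \left(163381 + 5 i \sqrt{22}\right) + 206116 = 369497 + 5 i \sqrt{22}$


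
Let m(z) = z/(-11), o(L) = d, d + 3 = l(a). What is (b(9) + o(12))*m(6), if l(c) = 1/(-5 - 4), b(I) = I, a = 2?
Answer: -106/33 ≈ -3.2121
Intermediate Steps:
l(c) = -⅑ (l(c) = 1/(-9) = -⅑)
d = -28/9 (d = -3 - ⅑ = -28/9 ≈ -3.1111)
o(L) = -28/9
m(z) = -z/11 (m(z) = z*(-1/11) = -z/11)
(b(9) + o(12))*m(6) = (9 - 28/9)*(-1/11*6) = (53/9)*(-6/11) = -106/33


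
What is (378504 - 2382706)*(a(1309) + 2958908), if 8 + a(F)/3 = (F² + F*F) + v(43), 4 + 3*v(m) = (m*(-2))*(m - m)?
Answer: -26535165496732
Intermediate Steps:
v(m) = -4/3 (v(m) = -4/3 + ((m*(-2))*(m - m))/3 = -4/3 + (-2*m*0)/3 = -4/3 + (⅓)*0 = -4/3 + 0 = -4/3)
a(F) = -28 + 6*F² (a(F) = -24 + 3*((F² + F*F) - 4/3) = -24 + 3*((F² + F²) - 4/3) = -24 + 3*(2*F² - 4/3) = -24 + 3*(-4/3 + 2*F²) = -24 + (-4 + 6*F²) = -28 + 6*F²)
(378504 - 2382706)*(a(1309) + 2958908) = (378504 - 2382706)*((-28 + 6*1309²) + 2958908) = -2004202*((-28 + 6*1713481) + 2958908) = -2004202*((-28 + 10280886) + 2958908) = -2004202*(10280858 + 2958908) = -2004202*13239766 = -26535165496732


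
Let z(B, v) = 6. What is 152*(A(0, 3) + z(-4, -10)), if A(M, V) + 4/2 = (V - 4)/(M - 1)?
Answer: 760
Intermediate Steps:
A(M, V) = -2 + (-4 + V)/(-1 + M) (A(M, V) = -2 + (V - 4)/(M - 1) = -2 + (-4 + V)/(-1 + M))
152*(A(0, 3) + z(-4, -10)) = 152*((-2 + 3 - 2*0)/(-1 + 0) + 6) = 152*((-2 + 3 + 0)/(-1) + 6) = 152*(-1*1 + 6) = 152*(-1 + 6) = 152*5 = 760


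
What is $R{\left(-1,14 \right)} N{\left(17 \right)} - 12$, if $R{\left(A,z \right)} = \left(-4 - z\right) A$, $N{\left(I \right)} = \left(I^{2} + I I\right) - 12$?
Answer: $10176$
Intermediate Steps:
$N{\left(I \right)} = -12 + 2 I^{2}$ ($N{\left(I \right)} = \left(I^{2} + I^{2}\right) - 12 = 2 I^{2} - 12 = -12 + 2 I^{2}$)
$R{\left(A,z \right)} = A \left(-4 - z\right)$
$R{\left(-1,14 \right)} N{\left(17 \right)} - 12 = \left(-1\right) \left(-1\right) \left(4 + 14\right) \left(-12 + 2 \cdot 17^{2}\right) - 12 = \left(-1\right) \left(-1\right) 18 \left(-12 + 2 \cdot 289\right) - 12 = 18 \left(-12 + 578\right) - 12 = 18 \cdot 566 - 12 = 10188 - 12 = 10176$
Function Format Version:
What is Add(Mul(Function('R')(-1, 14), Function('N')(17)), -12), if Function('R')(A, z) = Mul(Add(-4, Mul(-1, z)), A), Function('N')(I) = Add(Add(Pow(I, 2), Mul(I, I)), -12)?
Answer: 10176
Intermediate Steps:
Function('N')(I) = Add(-12, Mul(2, Pow(I, 2))) (Function('N')(I) = Add(Add(Pow(I, 2), Pow(I, 2)), -12) = Add(Mul(2, Pow(I, 2)), -12) = Add(-12, Mul(2, Pow(I, 2))))
Function('R')(A, z) = Mul(A, Add(-4, Mul(-1, z)))
Add(Mul(Function('R')(-1, 14), Function('N')(17)), -12) = Add(Mul(Mul(-1, -1, Add(4, 14)), Add(-12, Mul(2, Pow(17, 2)))), -12) = Add(Mul(Mul(-1, -1, 18), Add(-12, Mul(2, 289))), -12) = Add(Mul(18, Add(-12, 578)), -12) = Add(Mul(18, 566), -12) = Add(10188, -12) = 10176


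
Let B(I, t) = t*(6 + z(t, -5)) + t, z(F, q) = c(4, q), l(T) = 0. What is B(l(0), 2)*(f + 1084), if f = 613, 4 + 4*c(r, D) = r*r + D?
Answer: 59395/2 ≈ 29698.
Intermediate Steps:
c(r, D) = -1 + D/4 + r²/4 (c(r, D) = -1 + (r*r + D)/4 = -1 + (r² + D)/4 = -1 + (D + r²)/4 = -1 + (D/4 + r²/4) = -1 + D/4 + r²/4)
z(F, q) = 3 + q/4 (z(F, q) = -1 + q/4 + (¼)*4² = -1 + q/4 + (¼)*16 = -1 + q/4 + 4 = 3 + q/4)
B(I, t) = 35*t/4 (B(I, t) = t*(6 + (3 + (¼)*(-5))) + t = t*(6 + (3 - 5/4)) + t = t*(6 + 7/4) + t = t*(31/4) + t = 31*t/4 + t = 35*t/4)
B(l(0), 2)*(f + 1084) = ((35/4)*2)*(613 + 1084) = (35/2)*1697 = 59395/2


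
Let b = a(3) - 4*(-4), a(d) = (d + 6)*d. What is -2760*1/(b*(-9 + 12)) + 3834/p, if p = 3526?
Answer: -35803/1763 ≈ -20.308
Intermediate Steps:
a(d) = d*(6 + d) (a(d) = (6 + d)*d = d*(6 + d))
b = 43 (b = 3*(6 + 3) - 4*(-4) = 3*9 + 16 = 27 + 16 = 43)
-2760*1/(b*(-9 + 12)) + 3834/p = -2760*1/(43*(-9 + 12)) + 3834/3526 = -2760/(3*43) + 3834*(1/3526) = -2760/129 + 1917/1763 = -2760*1/129 + 1917/1763 = -920/43 + 1917/1763 = -35803/1763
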